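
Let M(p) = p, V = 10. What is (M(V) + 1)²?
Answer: 121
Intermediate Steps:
(M(V) + 1)² = (10 + 1)² = 11² = 121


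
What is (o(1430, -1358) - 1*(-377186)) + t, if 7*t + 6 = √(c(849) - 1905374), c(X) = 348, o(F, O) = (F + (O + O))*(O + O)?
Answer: 27089728/7 + I*√1905026/7 ≈ 3.87e+6 + 197.18*I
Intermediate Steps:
o(F, O) = 2*O*(F + 2*O) (o(F, O) = (F + 2*O)*(2*O) = 2*O*(F + 2*O))
t = -6/7 + I*√1905026/7 (t = -6/7 + √(348 - 1905374)/7 = -6/7 + √(-1905026)/7 = -6/7 + (I*√1905026)/7 = -6/7 + I*√1905026/7 ≈ -0.85714 + 197.18*I)
(o(1430, -1358) - 1*(-377186)) + t = (2*(-1358)*(1430 + 2*(-1358)) - 1*(-377186)) + (-6/7 + I*√1905026/7) = (2*(-1358)*(1430 - 2716) + 377186) + (-6/7 + I*√1905026/7) = (2*(-1358)*(-1286) + 377186) + (-6/7 + I*√1905026/7) = (3492776 + 377186) + (-6/7 + I*√1905026/7) = 3869962 + (-6/7 + I*√1905026/7) = 27089728/7 + I*√1905026/7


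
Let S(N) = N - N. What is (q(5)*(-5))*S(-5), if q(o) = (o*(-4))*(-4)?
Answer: 0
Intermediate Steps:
q(o) = 16*o (q(o) = -4*o*(-4) = 16*o)
S(N) = 0
(q(5)*(-5))*S(-5) = ((16*5)*(-5))*0 = (80*(-5))*0 = -400*0 = 0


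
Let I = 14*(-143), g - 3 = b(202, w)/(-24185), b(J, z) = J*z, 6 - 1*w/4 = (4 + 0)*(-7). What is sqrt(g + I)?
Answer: I*sqrt(1169907946095)/24185 ≈ 44.723*I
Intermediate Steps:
w = 136 (w = 24 - 4*(4 + 0)*(-7) = 24 - 16*(-7) = 24 - 4*(-28) = 24 + 112 = 136)
g = 45083/24185 (g = 3 + (202*136)/(-24185) = 3 + 27472*(-1/24185) = 3 - 27472/24185 = 45083/24185 ≈ 1.8641)
I = -2002
sqrt(g + I) = sqrt(45083/24185 - 2002) = sqrt(-48373287/24185) = I*sqrt(1169907946095)/24185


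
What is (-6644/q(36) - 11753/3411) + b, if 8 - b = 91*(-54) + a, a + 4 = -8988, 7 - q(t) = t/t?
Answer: 43671787/3411 ≈ 12803.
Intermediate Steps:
q(t) = 6 (q(t) = 7 - t/t = 7 - 1*1 = 7 - 1 = 6)
a = -8992 (a = -4 - 8988 = -8992)
b = 13914 (b = 8 - (91*(-54) - 8992) = 8 - (-4914 - 8992) = 8 - 1*(-13906) = 8 + 13906 = 13914)
(-6644/q(36) - 11753/3411) + b = (-6644/6 - 11753/3411) + 13914 = (-6644*⅙ - 11753*1/3411) + 13914 = (-3322/3 - 11753/3411) + 13914 = -3788867/3411 + 13914 = 43671787/3411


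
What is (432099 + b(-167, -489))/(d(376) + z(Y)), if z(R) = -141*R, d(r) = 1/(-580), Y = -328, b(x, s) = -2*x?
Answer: 250811140/26823839 ≈ 9.3503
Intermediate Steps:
d(r) = -1/580
(432099 + b(-167, -489))/(d(376) + z(Y)) = (432099 - 2*(-167))/(-1/580 - 141*(-328)) = (432099 + 334)/(-1/580 + 46248) = 432433/(26823839/580) = 432433*(580/26823839) = 250811140/26823839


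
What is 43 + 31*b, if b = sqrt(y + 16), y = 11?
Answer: 43 + 93*sqrt(3) ≈ 204.08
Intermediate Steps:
b = 3*sqrt(3) (b = sqrt(11 + 16) = sqrt(27) = 3*sqrt(3) ≈ 5.1962)
43 + 31*b = 43 + 31*(3*sqrt(3)) = 43 + 93*sqrt(3)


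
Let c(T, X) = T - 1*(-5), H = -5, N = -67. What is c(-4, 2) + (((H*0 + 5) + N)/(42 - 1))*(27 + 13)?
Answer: -2439/41 ≈ -59.488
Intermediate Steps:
c(T, X) = 5 + T (c(T, X) = T + 5 = 5 + T)
c(-4, 2) + (((H*0 + 5) + N)/(42 - 1))*(27 + 13) = (5 - 4) + (((-5*0 + 5) - 67)/(42 - 1))*(27 + 13) = 1 + (((0 + 5) - 67)/41)*40 = 1 + ((5 - 67)*(1/41))*40 = 1 - 62*1/41*40 = 1 - 62/41*40 = 1 - 2480/41 = -2439/41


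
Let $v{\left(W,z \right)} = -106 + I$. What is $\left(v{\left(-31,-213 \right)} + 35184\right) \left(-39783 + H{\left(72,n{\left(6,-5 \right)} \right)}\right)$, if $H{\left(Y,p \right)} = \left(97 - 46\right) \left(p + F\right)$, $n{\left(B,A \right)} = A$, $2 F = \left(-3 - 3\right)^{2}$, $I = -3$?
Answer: $-1372134000$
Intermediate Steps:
$F = 18$ ($F = \frac{\left(-3 - 3\right)^{2}}{2} = \frac{\left(-6\right)^{2}}{2} = \frac{1}{2} \cdot 36 = 18$)
$H{\left(Y,p \right)} = 918 + 51 p$ ($H{\left(Y,p \right)} = \left(97 - 46\right) \left(p + 18\right) = 51 \left(18 + p\right) = 918 + 51 p$)
$v{\left(W,z \right)} = -109$ ($v{\left(W,z \right)} = -106 - 3 = -109$)
$\left(v{\left(-31,-213 \right)} + 35184\right) \left(-39783 + H{\left(72,n{\left(6,-5 \right)} \right)}\right) = \left(-109 + 35184\right) \left(-39783 + \left(918 + 51 \left(-5\right)\right)\right) = 35075 \left(-39783 + \left(918 - 255\right)\right) = 35075 \left(-39783 + 663\right) = 35075 \left(-39120\right) = -1372134000$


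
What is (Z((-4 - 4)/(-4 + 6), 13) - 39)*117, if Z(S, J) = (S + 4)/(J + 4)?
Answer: -4563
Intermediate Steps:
Z(S, J) = (4 + S)/(4 + J)
(Z((-4 - 4)/(-4 + 6), 13) - 39)*117 = ((4 + (-4 - 4)/(-4 + 6))/(4 + 13) - 39)*117 = ((4 - 8/2)/17 - 39)*117 = ((4 - 8*½)/17 - 39)*117 = ((4 - 4)/17 - 39)*117 = ((1/17)*0 - 39)*117 = (0 - 39)*117 = -39*117 = -4563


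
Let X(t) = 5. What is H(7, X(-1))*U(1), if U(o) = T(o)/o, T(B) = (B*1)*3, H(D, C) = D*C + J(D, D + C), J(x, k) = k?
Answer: 141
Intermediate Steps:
H(D, C) = C + D + C*D (H(D, C) = D*C + (D + C) = C*D + (C + D) = C + D + C*D)
T(B) = 3*B (T(B) = B*3 = 3*B)
U(o) = 3 (U(o) = (3*o)/o = 3)
H(7, X(-1))*U(1) = (5 + 7 + 5*7)*3 = (5 + 7 + 35)*3 = 47*3 = 141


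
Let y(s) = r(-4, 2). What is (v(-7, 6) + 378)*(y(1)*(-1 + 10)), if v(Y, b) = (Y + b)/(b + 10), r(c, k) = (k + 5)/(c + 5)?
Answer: 380961/16 ≈ 23810.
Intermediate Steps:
r(c, k) = (5 + k)/(5 + c)
y(s) = 7 (y(s) = (5 + 2)/(5 - 4) = 7/1 = 1*7 = 7)
v(Y, b) = (Y + b)/(10 + b)
(v(-7, 6) + 378)*(y(1)*(-1 + 10)) = ((-7 + 6)/(10 + 6) + 378)*(7*(-1 + 10)) = (-1/16 + 378)*(7*9) = ((1/16)*(-1) + 378)*63 = (-1/16 + 378)*63 = (6047/16)*63 = 380961/16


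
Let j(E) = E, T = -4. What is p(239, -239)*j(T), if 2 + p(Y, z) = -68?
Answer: 280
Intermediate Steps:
p(Y, z) = -70 (p(Y, z) = -2 - 68 = -70)
p(239, -239)*j(T) = -70*(-4) = 280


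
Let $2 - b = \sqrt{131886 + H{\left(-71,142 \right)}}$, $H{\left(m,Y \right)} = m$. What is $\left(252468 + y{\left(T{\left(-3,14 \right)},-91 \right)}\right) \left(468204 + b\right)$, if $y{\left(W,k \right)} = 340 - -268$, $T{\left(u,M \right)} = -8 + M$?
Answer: $118491701656 - 253076 \sqrt{131815} \approx 1.184 \cdot 10^{11}$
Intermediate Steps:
$y{\left(W,k \right)} = 608$ ($y{\left(W,k \right)} = 340 + 268 = 608$)
$b = 2 - \sqrt{131815}$ ($b = 2 - \sqrt{131886 - 71} = 2 - \sqrt{131815} \approx -361.06$)
$\left(252468 + y{\left(T{\left(-3,14 \right)},-91 \right)}\right) \left(468204 + b\right) = \left(252468 + 608\right) \left(468204 + \left(2 - \sqrt{131815}\right)\right) = 253076 \left(468206 - \sqrt{131815}\right) = 118491701656 - 253076 \sqrt{131815}$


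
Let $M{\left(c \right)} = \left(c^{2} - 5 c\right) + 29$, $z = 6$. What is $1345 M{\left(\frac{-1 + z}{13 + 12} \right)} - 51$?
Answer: $\frac{188314}{5} \approx 37663.0$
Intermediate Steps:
$M{\left(c \right)} = 29 + c^{2} - 5 c$
$1345 M{\left(\frac{-1 + z}{13 + 12} \right)} - 51 = 1345 \left(29 + \left(\frac{-1 + 6}{13 + 12}\right)^{2} - 5 \frac{-1 + 6}{13 + 12}\right) - 51 = 1345 \left(29 + \left(\frac{5}{25}\right)^{2} - 5 \cdot \frac{5}{25}\right) - 51 = 1345 \left(29 + \left(5 \cdot \frac{1}{25}\right)^{2} - 5 \cdot 5 \cdot \frac{1}{25}\right) - 51 = 1345 \left(29 + \left(\frac{1}{5}\right)^{2} - 1\right) - 51 = 1345 \left(29 + \frac{1}{25} - 1\right) - 51 = 1345 \cdot \frac{701}{25} - 51 = \frac{188569}{5} - 51 = \frac{188314}{5}$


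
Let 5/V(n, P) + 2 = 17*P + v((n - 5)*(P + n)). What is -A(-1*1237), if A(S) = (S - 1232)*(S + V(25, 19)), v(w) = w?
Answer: -3668025408/1201 ≈ -3.0541e+6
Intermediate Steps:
V(n, P) = 5/(-2 + 17*P + (-5 + n)*(P + n)) (V(n, P) = 5/(-2 + (17*P + (n - 5)*(P + n))) = 5/(-2 + (17*P + (-5 + n)*(P + n))) = 5/(-2 + 17*P + (-5 + n)*(P + n)))
A(S) = (-1232 + S)*(5/1201 + S) (A(S) = (S - 1232)*(S + 5/(-2 + 25² - 5*25 + 12*19 + 19*25)) = (-1232 + S)*(S + 5/(-2 + 625 - 125 + 228 + 475)) = (-1232 + S)*(S + 5/1201) = (-1232 + S)*(5/1201 + S))
-A(-1*1237) = -(-6160/1201 + (-1*1237)² - (-1479627)*1237/1201) = -(-6160/1201 + (-1237)² - 1479627/1201*(-1237)) = -(-6160/1201 + 1530169 + 1830298599/1201) = -1*3668025408/1201 = -3668025408/1201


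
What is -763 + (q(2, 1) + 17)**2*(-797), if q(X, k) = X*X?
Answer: -352240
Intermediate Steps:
q(X, k) = X**2
-763 + (q(2, 1) + 17)**2*(-797) = -763 + (2**2 + 17)**2*(-797) = -763 + (4 + 17)**2*(-797) = -763 + 21**2*(-797) = -763 + 441*(-797) = -763 - 351477 = -352240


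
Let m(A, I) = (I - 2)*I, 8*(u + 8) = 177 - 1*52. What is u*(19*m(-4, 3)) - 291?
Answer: 1149/8 ≈ 143.63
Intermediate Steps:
u = 61/8 (u = -8 + (177 - 1*52)/8 = -8 + (177 - 52)/8 = -8 + (⅛)*125 = -8 + 125/8 = 61/8 ≈ 7.6250)
m(A, I) = I*(-2 + I) (m(A, I) = (-2 + I)*I = I*(-2 + I))
u*(19*m(-4, 3)) - 291 = 61*(19*(3*(-2 + 3)))/8 - 291 = 61*(19*(3*1))/8 - 291 = 61*(19*3)/8 - 291 = (61/8)*57 - 291 = 3477/8 - 291 = 1149/8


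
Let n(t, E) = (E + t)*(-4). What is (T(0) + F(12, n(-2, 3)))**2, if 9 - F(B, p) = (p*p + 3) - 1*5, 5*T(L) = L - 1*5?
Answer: 36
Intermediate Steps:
n(t, E) = -4*E - 4*t
T(L) = -1 + L/5 (T(L) = (L - 1*5)/5 = (L - 5)/5 = (-5 + L)/5 = -1 + L/5)
F(B, p) = 11 - p**2 (F(B, p) = 9 - ((p*p + 3) - 1*5) = 9 - ((p**2 + 3) - 5) = 9 - ((3 + p**2) - 5) = 9 - (-2 + p**2) = 9 + (2 - p**2) = 11 - p**2)
(T(0) + F(12, n(-2, 3)))**2 = ((-1 + (1/5)*0) + (11 - (-4*3 - 4*(-2))**2))**2 = ((-1 + 0) + (11 - (-12 + 8)**2))**2 = (-1 + (11 - 1*(-4)**2))**2 = (-1 + (11 - 1*16))**2 = (-1 + (11 - 16))**2 = (-1 - 5)**2 = (-6)**2 = 36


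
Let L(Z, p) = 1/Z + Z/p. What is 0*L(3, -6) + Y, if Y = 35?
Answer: 35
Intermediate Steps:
L(Z, p) = 1/Z + Z/p
0*L(3, -6) + Y = 0*(1/3 + 3/(-6)) + 35 = 0*(⅓ + 3*(-⅙)) + 35 = 0*(⅓ - ½) + 35 = 0*(-⅙) + 35 = 0 + 35 = 35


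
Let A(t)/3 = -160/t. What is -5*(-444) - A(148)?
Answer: 82260/37 ≈ 2223.2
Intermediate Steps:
A(t) = -480/t (A(t) = 3*(-160/t) = -480/t)
-5*(-444) - A(148) = -5*(-444) - (-480)/148 = 2220 - (-480)/148 = 2220 - 1*(-120/37) = 2220 + 120/37 = 82260/37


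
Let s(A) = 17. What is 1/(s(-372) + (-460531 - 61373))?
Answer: -1/521887 ≈ -1.9161e-6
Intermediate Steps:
1/(s(-372) + (-460531 - 61373)) = 1/(17 + (-460531 - 61373)) = 1/(17 - 521904) = 1/(-521887) = -1/521887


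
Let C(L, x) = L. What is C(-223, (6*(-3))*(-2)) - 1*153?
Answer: -376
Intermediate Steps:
C(-223, (6*(-3))*(-2)) - 1*153 = -223 - 1*153 = -223 - 153 = -376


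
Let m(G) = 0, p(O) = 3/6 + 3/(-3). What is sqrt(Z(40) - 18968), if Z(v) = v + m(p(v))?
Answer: 52*I*sqrt(7) ≈ 137.58*I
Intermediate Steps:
p(O) = -1/2 (p(O) = 3*(1/6) + 3*(-1/3) = 1/2 - 1 = -1/2)
Z(v) = v (Z(v) = v + 0 = v)
sqrt(Z(40) - 18968) = sqrt(40 - 18968) = sqrt(-18928) = 52*I*sqrt(7)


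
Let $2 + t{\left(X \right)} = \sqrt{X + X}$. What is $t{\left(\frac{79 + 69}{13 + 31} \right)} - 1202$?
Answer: $-1204 + \frac{\sqrt{814}}{11} \approx -1201.4$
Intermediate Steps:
$t{\left(X \right)} = -2 + \sqrt{2} \sqrt{X}$ ($t{\left(X \right)} = -2 + \sqrt{X + X} = -2 + \sqrt{2 X} = -2 + \sqrt{2} \sqrt{X}$)
$t{\left(\frac{79 + 69}{13 + 31} \right)} - 1202 = \left(-2 + \sqrt{2} \sqrt{\frac{79 + 69}{13 + 31}}\right) - 1202 = \left(-2 + \sqrt{2} \sqrt{\frac{148}{44}}\right) - 1202 = \left(-2 + \sqrt{2} \sqrt{148 \cdot \frac{1}{44}}\right) - 1202 = \left(-2 + \sqrt{2} \sqrt{\frac{37}{11}}\right) - 1202 = \left(-2 + \sqrt{2} \frac{\sqrt{407}}{11}\right) - 1202 = \left(-2 + \frac{\sqrt{814}}{11}\right) - 1202 = -1204 + \frac{\sqrt{814}}{11}$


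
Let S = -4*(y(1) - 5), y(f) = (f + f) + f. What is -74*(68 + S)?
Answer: -5624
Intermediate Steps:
y(f) = 3*f (y(f) = 2*f + f = 3*f)
S = 8 (S = -4*(3*1 - 5) = -4*(3 - 5) = -4*(-2) = 8)
-74*(68 + S) = -74*(68 + 8) = -74*76 = -5624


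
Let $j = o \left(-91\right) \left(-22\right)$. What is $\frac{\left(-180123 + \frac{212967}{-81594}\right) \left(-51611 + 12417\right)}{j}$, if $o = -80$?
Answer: $- \frac{32002269051257}{726005280} \approx -44080.0$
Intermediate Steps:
$j = -160160$ ($j = \left(-80\right) \left(-91\right) \left(-22\right) = 7280 \left(-22\right) = -160160$)
$\frac{\left(-180123 + \frac{212967}{-81594}\right) \left(-51611 + 12417\right)}{j} = \frac{\left(-180123 + \frac{212967}{-81594}\right) \left(-51611 + 12417\right)}{-160160} = \left(-180123 + 212967 \left(- \frac{1}{81594}\right)\right) \left(-39194\right) \left(- \frac{1}{160160}\right) = \left(-180123 - \frac{23663}{9066}\right) \left(-39194\right) \left(- \frac{1}{160160}\right) = \left(- \frac{1633018781}{9066}\right) \left(-39194\right) \left(- \frac{1}{160160}\right) = \frac{32002269051257}{4533} \left(- \frac{1}{160160}\right) = - \frac{32002269051257}{726005280}$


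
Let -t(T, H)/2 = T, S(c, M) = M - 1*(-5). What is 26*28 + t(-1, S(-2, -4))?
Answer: 730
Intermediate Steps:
S(c, M) = 5 + M (S(c, M) = M + 5 = 5 + M)
t(T, H) = -2*T
26*28 + t(-1, S(-2, -4)) = 26*28 - 2*(-1) = 728 + 2 = 730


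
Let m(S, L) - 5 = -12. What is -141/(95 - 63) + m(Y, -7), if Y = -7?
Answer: -365/32 ≈ -11.406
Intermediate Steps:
m(S, L) = -7 (m(S, L) = 5 - 12 = -7)
-141/(95 - 63) + m(Y, -7) = -141/(95 - 63) - 7 = -141/32 - 7 = -365/32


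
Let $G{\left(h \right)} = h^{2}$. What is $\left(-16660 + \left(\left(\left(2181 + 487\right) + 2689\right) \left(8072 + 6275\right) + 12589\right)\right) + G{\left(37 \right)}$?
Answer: $76854177$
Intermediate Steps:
$\left(-16660 + \left(\left(\left(2181 + 487\right) + 2689\right) \left(8072 + 6275\right) + 12589\right)\right) + G{\left(37 \right)} = \left(-16660 + \left(\left(\left(2181 + 487\right) + 2689\right) \left(8072 + 6275\right) + 12589\right)\right) + 37^{2} = \left(-16660 + \left(\left(2668 + 2689\right) 14347 + 12589\right)\right) + 1369 = \left(-16660 + \left(5357 \cdot 14347 + 12589\right)\right) + 1369 = \left(-16660 + \left(76856879 + 12589\right)\right) + 1369 = \left(-16660 + 76869468\right) + 1369 = 76852808 + 1369 = 76854177$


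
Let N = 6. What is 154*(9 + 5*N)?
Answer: 6006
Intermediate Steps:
154*(9 + 5*N) = 154*(9 + 5*6) = 154*(9 + 30) = 154*39 = 6006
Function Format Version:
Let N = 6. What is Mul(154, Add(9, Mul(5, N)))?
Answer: 6006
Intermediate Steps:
Mul(154, Add(9, Mul(5, N))) = Mul(154, Add(9, Mul(5, 6))) = Mul(154, Add(9, 30)) = Mul(154, 39) = 6006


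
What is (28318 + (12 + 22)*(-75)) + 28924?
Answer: 54692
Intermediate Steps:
(28318 + (12 + 22)*(-75)) + 28924 = (28318 + 34*(-75)) + 28924 = (28318 - 2550) + 28924 = 25768 + 28924 = 54692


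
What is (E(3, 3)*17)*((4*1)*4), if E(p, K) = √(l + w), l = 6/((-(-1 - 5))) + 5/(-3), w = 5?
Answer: 272*√39/3 ≈ 566.21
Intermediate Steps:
l = -⅔ (l = 6/((-1*(-6))) + 5*(-⅓) = 6/6 - 5/3 = 6*(⅙) - 5/3 = 1 - 5/3 = -⅔ ≈ -0.66667)
E(p, K) = √39/3 (E(p, K) = √(-⅔ + 5) = √(13/3) = √39/3)
(E(3, 3)*17)*((4*1)*4) = ((√39/3)*17)*((4*1)*4) = (17*√39/3)*(4*4) = (17*√39/3)*16 = 272*√39/3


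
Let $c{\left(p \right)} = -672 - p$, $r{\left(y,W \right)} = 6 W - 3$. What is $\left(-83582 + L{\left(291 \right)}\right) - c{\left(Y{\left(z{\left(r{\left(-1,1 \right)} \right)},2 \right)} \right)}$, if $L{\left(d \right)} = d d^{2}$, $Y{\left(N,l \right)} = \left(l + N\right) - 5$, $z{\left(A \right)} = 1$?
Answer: $24559259$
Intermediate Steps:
$r{\left(y,W \right)} = -3 + 6 W$
$Y{\left(N,l \right)} = -5 + N + l$ ($Y{\left(N,l \right)} = \left(N + l\right) - 5 = -5 + N + l$)
$L{\left(d \right)} = d^{3}$
$\left(-83582 + L{\left(291 \right)}\right) - c{\left(Y{\left(z{\left(r{\left(-1,1 \right)} \right)},2 \right)} \right)} = \left(-83582 + 291^{3}\right) - \left(-672 - \left(-5 + 1 + 2\right)\right) = \left(-83582 + 24642171\right) - \left(-672 - -2\right) = 24558589 - \left(-672 + 2\right) = 24558589 - -670 = 24558589 + 670 = 24559259$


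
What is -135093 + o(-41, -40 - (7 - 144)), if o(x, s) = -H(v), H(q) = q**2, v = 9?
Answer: -135174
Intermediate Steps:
o(x, s) = -81 (o(x, s) = -1*9**2 = -1*81 = -81)
-135093 + o(-41, -40 - (7 - 144)) = -135093 - 81 = -135174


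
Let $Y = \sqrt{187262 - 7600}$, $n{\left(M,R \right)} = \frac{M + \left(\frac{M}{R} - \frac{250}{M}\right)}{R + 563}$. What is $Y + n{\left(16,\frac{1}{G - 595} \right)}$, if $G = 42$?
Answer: $- \frac{39141893}{2490704} + \sqrt{179662} \approx 408.15$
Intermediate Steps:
$n{\left(M,R \right)} = \frac{M - \frac{250}{M} + \frac{M}{R}}{563 + R}$ ($n{\left(M,R \right)} = \frac{M + \left(- \frac{250}{M} + \frac{M}{R}\right)}{563 + R} = \frac{M - \frac{250}{M} + \frac{M}{R}}{563 + R}$)
$Y = \sqrt{179662} \approx 423.87$
$Y + n{\left(16,\frac{1}{G - 595} \right)} = \sqrt{179662} + \frac{16^{2} - \frac{250}{42 - 595} + \frac{16^{2}}{42 - 595}}{16 \frac{1}{42 - 595} \left(563 + \frac{1}{42 - 595}\right)} = \sqrt{179662} + \frac{256 - \frac{250}{-553} + \frac{1}{-553} \cdot 256}{16 \frac{1}{-553} \left(563 + \frac{1}{-553}\right)} = \sqrt{179662} + \frac{256 - - \frac{250}{553} - \frac{256}{553}}{16 \left(- \frac{1}{553}\right) \left(563 - \frac{1}{553}\right)} = \sqrt{179662} + \frac{1}{16} \left(-553\right) \frac{1}{\frac{311338}{553}} \left(256 + \frac{250}{553} - \frac{256}{553}\right) = \sqrt{179662} + \frac{1}{16} \left(-553\right) \frac{553}{311338} \cdot \frac{141562}{553} = \sqrt{179662} - \frac{39141893}{2490704} = - \frac{39141893}{2490704} + \sqrt{179662}$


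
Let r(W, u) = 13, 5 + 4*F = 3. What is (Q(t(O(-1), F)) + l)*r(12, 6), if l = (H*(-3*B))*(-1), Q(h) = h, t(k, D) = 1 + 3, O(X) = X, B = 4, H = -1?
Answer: -104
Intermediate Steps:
F = -½ (F = -5/4 + (¼)*3 = -5/4 + ¾ = -½ ≈ -0.50000)
t(k, D) = 4
l = -12 (l = -(-3)*4*(-1) = -1*(-12)*(-1) = 12*(-1) = -12)
(Q(t(O(-1), F)) + l)*r(12, 6) = (4 - 12)*13 = -8*13 = -104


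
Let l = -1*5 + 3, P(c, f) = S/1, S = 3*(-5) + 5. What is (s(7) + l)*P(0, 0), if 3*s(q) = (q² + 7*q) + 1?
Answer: -310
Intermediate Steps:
S = -10 (S = -15 + 5 = -10)
s(q) = ⅓ + q²/3 + 7*q/3 (s(q) = ((q² + 7*q) + 1)/3 = (1 + q² + 7*q)/3 = ⅓ + q²/3 + 7*q/3)
P(c, f) = -10 (P(c, f) = -10/1 = -10*1 = -10)
l = -2 (l = -5 + 3 = -2)
(s(7) + l)*P(0, 0) = ((⅓ + (⅓)*7² + (7/3)*7) - 2)*(-10) = ((⅓ + (⅓)*49 + 49/3) - 2)*(-10) = ((⅓ + 49/3 + 49/3) - 2)*(-10) = (33 - 2)*(-10) = 31*(-10) = -310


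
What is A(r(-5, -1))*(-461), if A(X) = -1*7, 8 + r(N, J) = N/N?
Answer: 3227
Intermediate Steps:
r(N, J) = -7 (r(N, J) = -8 + N/N = -8 + 1 = -7)
A(X) = -7
A(r(-5, -1))*(-461) = -7*(-461) = 3227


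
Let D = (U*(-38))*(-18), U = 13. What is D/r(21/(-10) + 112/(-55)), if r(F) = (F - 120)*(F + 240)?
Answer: -4303728/14171159 ≈ -0.30370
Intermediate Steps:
r(F) = (-120 + F)*(240 + F)
D = 8892 (D = (13*(-38))*(-18) = -494*(-18) = 8892)
D/r(21/(-10) + 112/(-55)) = 8892/(-28800 + (21/(-10) + 112/(-55))² + 120*(21/(-10) + 112/(-55))) = 8892/(-28800 + (21*(-⅒) + 112*(-1/55))² + 120*(21*(-⅒) + 112*(-1/55))) = 8892/(-28800 + (-21/10 - 112/55)² + 120*(-21/10 - 112/55)) = 8892/(-28800 + (-91/22)² + 120*(-91/22)) = 8892/(-28800 + 8281/484 - 5460/11) = 8892/(-14171159/484) = 8892*(-484/14171159) = -4303728/14171159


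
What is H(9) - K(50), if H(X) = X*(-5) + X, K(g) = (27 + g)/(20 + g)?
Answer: -371/10 ≈ -37.100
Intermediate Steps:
K(g) = (27 + g)/(20 + g)
H(X) = -4*X (H(X) = -5*X + X = -4*X)
H(9) - K(50) = -4*9 - (27 + 50)/(20 + 50) = -36 - 77/70 = -36 - 1*11/10 = -36 - 11/10 = -371/10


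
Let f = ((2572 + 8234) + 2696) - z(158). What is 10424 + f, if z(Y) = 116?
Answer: 23810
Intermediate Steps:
f = 13386 (f = ((2572 + 8234) + 2696) - 1*116 = (10806 + 2696) - 116 = 13502 - 116 = 13386)
10424 + f = 10424 + 13386 = 23810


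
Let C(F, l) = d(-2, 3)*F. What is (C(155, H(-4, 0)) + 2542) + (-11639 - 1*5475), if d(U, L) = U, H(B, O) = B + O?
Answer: -14882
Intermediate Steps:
C(F, l) = -2*F
(C(155, H(-4, 0)) + 2542) + (-11639 - 1*5475) = (-2*155 + 2542) + (-11639 - 1*5475) = (-310 + 2542) + (-11639 - 5475) = 2232 - 17114 = -14882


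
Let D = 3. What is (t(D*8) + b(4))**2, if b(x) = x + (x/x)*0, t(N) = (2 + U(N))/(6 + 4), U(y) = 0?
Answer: 441/25 ≈ 17.640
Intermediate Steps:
t(N) = 1/5 (t(N) = (2 + 0)/(6 + 4) = 2/10 = 2*(1/10) = 1/5)
b(x) = x (b(x) = x + 1*0 = x + 0 = x)
(t(D*8) + b(4))**2 = (1/5 + 4)**2 = (21/5)**2 = 441/25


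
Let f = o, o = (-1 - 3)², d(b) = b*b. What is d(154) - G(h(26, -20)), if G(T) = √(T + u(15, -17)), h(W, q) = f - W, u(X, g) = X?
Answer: 23716 - √5 ≈ 23714.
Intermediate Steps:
d(b) = b²
o = 16 (o = (-4)² = 16)
f = 16
h(W, q) = 16 - W
G(T) = √(15 + T) (G(T) = √(T + 15) = √(15 + T))
d(154) - G(h(26, -20)) = 154² - √(15 + (16 - 1*26)) = 23716 - √(15 + (16 - 26)) = 23716 - √(15 - 10) = 23716 - √5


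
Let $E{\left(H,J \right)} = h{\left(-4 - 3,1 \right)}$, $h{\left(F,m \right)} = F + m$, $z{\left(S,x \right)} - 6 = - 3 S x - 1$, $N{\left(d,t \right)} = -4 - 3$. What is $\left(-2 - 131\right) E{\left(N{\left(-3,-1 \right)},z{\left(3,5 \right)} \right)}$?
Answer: $798$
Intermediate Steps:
$N{\left(d,t \right)} = -7$
$z{\left(S,x \right)} = 5 - 3 S x$ ($z{\left(S,x \right)} = 6 + \left(- 3 S x - 1\right) = 6 - \left(1 + 3 S x\right) = 5 - 3 S x$)
$E{\left(H,J \right)} = -6$ ($E{\left(H,J \right)} = \left(-4 - 3\right) + 1 = -7 + 1 = -6$)
$\left(-2 - 131\right) E{\left(N{\left(-3,-1 \right)},z{\left(3,5 \right)} \right)} = \left(-2 - 131\right) \left(-6\right) = \left(-133\right) \left(-6\right) = 798$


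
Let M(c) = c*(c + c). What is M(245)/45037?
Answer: 120050/45037 ≈ 2.6656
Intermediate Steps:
M(c) = 2*c**2 (M(c) = c*(2*c) = 2*c**2)
M(245)/45037 = (2*245**2)/45037 = (2*60025)*(1/45037) = 120050*(1/45037) = 120050/45037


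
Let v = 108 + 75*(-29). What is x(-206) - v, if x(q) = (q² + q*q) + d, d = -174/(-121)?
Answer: 10519793/121 ≈ 86941.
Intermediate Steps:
d = 174/121 (d = -174*(-1/121) = 174/121 ≈ 1.4380)
x(q) = 174/121 + 2*q² (x(q) = (q² + q*q) + 174/121 = (q² + q²) + 174/121 = 2*q² + 174/121 = 174/121 + 2*q²)
v = -2067 (v = 108 - 2175 = -2067)
x(-206) - v = (174/121 + 2*(-206)²) - 1*(-2067) = (174/121 + 2*42436) + 2067 = (174/121 + 84872) + 2067 = 10269686/121 + 2067 = 10519793/121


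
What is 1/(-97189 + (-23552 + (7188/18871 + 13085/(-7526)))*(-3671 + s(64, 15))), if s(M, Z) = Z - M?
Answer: 71011573/6215025310646243 ≈ 1.1426e-8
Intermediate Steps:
1/(-97189 + (-23552 + (7188/18871 + 13085/(-7526)))*(-3671 + s(64, 15))) = 1/(-97189 + (-23552 + (7188/18871 + 13085/(-7526)))*(-3671 + (15 - 1*64))) = 1/(-97189 + (-23552 + (7188*(1/18871) + 13085*(-1/7526)))*(-3671 + (15 - 64))) = 1/(-97189 + (-23552 + (7188/18871 - 13085/7526))*(-3671 - 49)) = 1/(-97189 + (-23552 - 192830147/142023146)*(-3720)) = 1/(-97189 - 3345121964739/142023146*(-3720)) = 1/(-97189 + 6221926854414540/71011573) = 1/(6215025310646243/71011573) = 71011573/6215025310646243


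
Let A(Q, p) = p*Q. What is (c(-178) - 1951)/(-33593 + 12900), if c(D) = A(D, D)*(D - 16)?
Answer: 6148647/20693 ≈ 297.14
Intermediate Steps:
A(Q, p) = Q*p
c(D) = D**2*(-16 + D) (c(D) = (D*D)*(D - 16) = D**2*(-16 + D))
(c(-178) - 1951)/(-33593 + 12900) = ((-178)**2*(-16 - 178) - 1951)/(-33593 + 12900) = (31684*(-194) - 1951)/(-20693) = (-6146696 - 1951)*(-1/20693) = -6148647*(-1/20693) = 6148647/20693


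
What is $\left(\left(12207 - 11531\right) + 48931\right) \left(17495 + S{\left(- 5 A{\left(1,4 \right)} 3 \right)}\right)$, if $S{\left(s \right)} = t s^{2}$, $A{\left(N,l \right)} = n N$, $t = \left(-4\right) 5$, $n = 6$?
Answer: $-7168459535$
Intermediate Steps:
$t = -20$
$A{\left(N,l \right)} = 6 N$
$S{\left(s \right)} = - 20 s^{2}$
$\left(\left(12207 - 11531\right) + 48931\right) \left(17495 + S{\left(- 5 A{\left(1,4 \right)} 3 \right)}\right) = \left(\left(12207 - 11531\right) + 48931\right) \left(17495 - 20 \left(- 5 \cdot 6 \cdot 1 \cdot 3\right)^{2}\right) = \left(\left(12207 - 11531\right) + 48931\right) \left(17495 - 20 \left(\left(-5\right) 6 \cdot 3\right)^{2}\right) = \left(676 + 48931\right) \left(17495 - 20 \left(\left(-30\right) 3\right)^{2}\right) = 49607 \left(17495 - 20 \left(-90\right)^{2}\right) = 49607 \left(17495 - 162000\right) = 49607 \left(-144505\right) = -7168459535$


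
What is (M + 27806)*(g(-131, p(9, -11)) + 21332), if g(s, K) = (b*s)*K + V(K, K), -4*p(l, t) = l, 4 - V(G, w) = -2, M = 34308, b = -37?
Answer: 1295977553/2 ≈ 6.4799e+8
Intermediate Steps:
V(G, w) = 6 (V(G, w) = 4 - 1*(-2) = 4 + 2 = 6)
p(l, t) = -l/4
g(s, K) = 6 - 37*K*s (g(s, K) = (-37*s)*K + 6 = -37*K*s + 6 = 6 - 37*K*s)
(M + 27806)*(g(-131, p(9, -11)) + 21332) = (34308 + 27806)*((6 - 37*(-¼*9)*(-131)) + 21332) = 62114*((6 - 37*(-9/4)*(-131)) + 21332) = 62114*((6 - 43623/4) + 21332) = 62114*(-43599/4 + 21332) = 62114*(41729/4) = 1295977553/2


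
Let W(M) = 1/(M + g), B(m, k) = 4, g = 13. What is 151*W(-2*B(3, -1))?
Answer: 151/5 ≈ 30.200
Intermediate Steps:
W(M) = 1/(13 + M) (W(M) = 1/(M + 13) = 1/(13 + M))
151*W(-2*B(3, -1)) = 151/(13 - 2*4) = 151/(13 - 8) = 151/5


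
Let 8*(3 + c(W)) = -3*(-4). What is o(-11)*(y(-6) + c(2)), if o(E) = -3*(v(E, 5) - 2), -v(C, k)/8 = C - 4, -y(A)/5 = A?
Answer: -10089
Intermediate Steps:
y(A) = -5*A
v(C, k) = 32 - 8*C (v(C, k) = -8*(C - 4) = -8*(-4 + C) = 32 - 8*C)
o(E) = -90 + 24*E (o(E) = -3*((32 - 8*E) - 2) = -3*(30 - 8*E) = -90 + 24*E)
c(W) = -3/2 (c(W) = -3 + (-3*(-4))/8 = -3 + (1/8)*12 = -3 + 3/2 = -3/2)
o(-11)*(y(-6) + c(2)) = (-90 + 24*(-11))*(-5*(-6) - 3/2) = (-90 - 264)*(30 - 3/2) = -354*57/2 = -10089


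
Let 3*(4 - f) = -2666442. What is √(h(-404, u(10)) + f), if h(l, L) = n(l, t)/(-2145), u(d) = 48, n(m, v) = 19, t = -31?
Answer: √4089473797695/2145 ≈ 942.77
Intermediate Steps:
h(l, L) = -19/2145 (h(l, L) = 19/(-2145) = 19*(-1/2145) = -19/2145)
f = 888818 (f = 4 - ⅓*(-2666442) = 4 + 888814 = 888818)
√(h(-404, u(10)) + f) = √(-19/2145 + 888818) = √(1906514591/2145) = √4089473797695/2145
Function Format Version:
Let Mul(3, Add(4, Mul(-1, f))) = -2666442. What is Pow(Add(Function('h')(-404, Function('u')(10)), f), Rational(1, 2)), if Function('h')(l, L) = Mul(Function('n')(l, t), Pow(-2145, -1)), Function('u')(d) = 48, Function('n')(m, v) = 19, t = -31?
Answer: Mul(Rational(1, 2145), Pow(4089473797695, Rational(1, 2))) ≈ 942.77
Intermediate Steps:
Function('h')(l, L) = Rational(-19, 2145) (Function('h')(l, L) = Mul(19, Pow(-2145, -1)) = Mul(19, Rational(-1, 2145)) = Rational(-19, 2145))
f = 888818 (f = Add(4, Mul(Rational(-1, 3), -2666442)) = Add(4, 888814) = 888818)
Pow(Add(Function('h')(-404, Function('u')(10)), f), Rational(1, 2)) = Pow(Add(Rational(-19, 2145), 888818), Rational(1, 2)) = Pow(Rational(1906514591, 2145), Rational(1, 2)) = Mul(Rational(1, 2145), Pow(4089473797695, Rational(1, 2)))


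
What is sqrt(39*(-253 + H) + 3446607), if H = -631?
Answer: sqrt(3412131) ≈ 1847.2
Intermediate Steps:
sqrt(39*(-253 + H) + 3446607) = sqrt(39*(-253 - 631) + 3446607) = sqrt(39*(-884) + 3446607) = sqrt(-34476 + 3446607) = sqrt(3412131)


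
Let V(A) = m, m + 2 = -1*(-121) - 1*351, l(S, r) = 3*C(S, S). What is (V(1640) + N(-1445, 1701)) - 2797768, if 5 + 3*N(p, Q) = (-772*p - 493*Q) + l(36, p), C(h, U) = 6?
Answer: -2705680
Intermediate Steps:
l(S, r) = 18 (l(S, r) = 3*6 = 18)
m = -232 (m = -2 + (-1*(-121) - 1*351) = -2 + (121 - 351) = -2 - 230 = -232)
N(p, Q) = 13/3 - 772*p/3 - 493*Q/3 (N(p, Q) = -5/3 + ((-772*p - 493*Q) + 18)/3 = -5/3 + (18 - 772*p - 493*Q)/3 = -5/3 + (6 - 772*p/3 - 493*Q/3) = 13/3 - 772*p/3 - 493*Q/3)
V(A) = -232
(V(1640) + N(-1445, 1701)) - 2797768 = (-232 + (13/3 - 772/3*(-1445) - 493/3*1701)) - 2797768 = (-232 + (13/3 + 1115540/3 - 279531)) - 2797768 = (-232 + 92320) - 2797768 = 92088 - 2797768 = -2705680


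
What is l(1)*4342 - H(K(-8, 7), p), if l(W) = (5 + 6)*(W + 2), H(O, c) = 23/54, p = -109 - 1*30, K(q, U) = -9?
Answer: 7737421/54 ≈ 1.4329e+5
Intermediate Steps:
p = -139 (p = -109 - 30 = -139)
H(O, c) = 23/54 (H(O, c) = 23*(1/54) = 23/54)
l(W) = 22 + 11*W (l(W) = 11*(2 + W) = 22 + 11*W)
l(1)*4342 - H(K(-8, 7), p) = (22 + 11*1)*4342 - 1*23/54 = (22 + 11)*4342 - 23/54 = 33*4342 - 23/54 = 143286 - 23/54 = 7737421/54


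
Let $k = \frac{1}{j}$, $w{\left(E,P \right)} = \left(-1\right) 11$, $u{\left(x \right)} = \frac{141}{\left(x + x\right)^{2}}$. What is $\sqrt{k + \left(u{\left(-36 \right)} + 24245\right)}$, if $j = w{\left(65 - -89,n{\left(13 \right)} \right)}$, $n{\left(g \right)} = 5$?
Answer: $\frac{\sqrt{15207975717}}{792} \approx 155.71$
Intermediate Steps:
$u{\left(x \right)} = \frac{141}{4 x^{2}}$ ($u{\left(x \right)} = \frac{141}{\left(2 x\right)^{2}} = \frac{141}{4 x^{2}}$)
$w{\left(E,P \right)} = -11$
$j = -11$
$k = - \frac{1}{11}$ ($k = \frac{1}{-11} = - \frac{1}{11} \approx -0.090909$)
$\sqrt{k + \left(u{\left(-36 \right)} + 24245\right)} = \sqrt{- \frac{1}{11} + \left(\frac{141}{4 \cdot 1296} + 24245\right)} = \sqrt{- \frac{1}{11} + \left(\frac{141}{4} \cdot \frac{1}{1296} + 24245\right)} = \sqrt{- \frac{1}{11} + \left(\frac{47}{1728} + 24245\right)} = \sqrt{- \frac{1}{11} + \frac{41895407}{1728}} = \sqrt{\frac{460847749}{19008}} = \frac{\sqrt{15207975717}}{792}$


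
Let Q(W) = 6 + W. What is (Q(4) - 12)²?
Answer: 4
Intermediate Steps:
(Q(4) - 12)² = ((6 + 4) - 12)² = (10 - 12)² = (-2)² = 4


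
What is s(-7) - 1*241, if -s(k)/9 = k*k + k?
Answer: -619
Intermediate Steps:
s(k) = -9*k - 9*k² (s(k) = -9*(k*k + k) = -9*(k² + k) = -9*(k + k²) = -9*k - 9*k²)
s(-7) - 1*241 = -9*(-7)*(1 - 7) - 1*241 = -9*(-7)*(-6) - 241 = -378 - 241 = -619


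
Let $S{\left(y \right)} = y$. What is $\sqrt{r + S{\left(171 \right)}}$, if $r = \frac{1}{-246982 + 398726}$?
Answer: $\frac{5 \sqrt{2460929659}}{18968} \approx 13.077$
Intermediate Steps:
$r = \frac{1}{151744} \approx 6.59 \cdot 10^{-6}$
$\sqrt{r + S{\left(171 \right)}} = \sqrt{\frac{1}{151744} + 171} = \sqrt{\frac{25948225}{151744}} = \frac{5 \sqrt{2460929659}}{18968}$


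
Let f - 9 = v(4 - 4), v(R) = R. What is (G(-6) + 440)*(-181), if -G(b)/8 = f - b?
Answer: -57920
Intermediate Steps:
f = 9 (f = 9 + (4 - 4) = 9 + 0 = 9)
G(b) = -72 + 8*b (G(b) = -8*(9 - b) = -72 + 8*b)
(G(-6) + 440)*(-181) = ((-72 + 8*(-6)) + 440)*(-181) = ((-72 - 48) + 440)*(-181) = (-120 + 440)*(-181) = 320*(-181) = -57920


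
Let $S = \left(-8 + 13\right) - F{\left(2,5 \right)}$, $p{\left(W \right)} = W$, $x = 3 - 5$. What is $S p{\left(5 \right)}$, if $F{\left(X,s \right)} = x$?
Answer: $35$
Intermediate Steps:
$x = -2$
$F{\left(X,s \right)} = -2$
$S = 7$ ($S = \left(-8 + 13\right) - -2 = 5 + 2 = 7$)
$S p{\left(5 \right)} = 7 \cdot 5 = 35$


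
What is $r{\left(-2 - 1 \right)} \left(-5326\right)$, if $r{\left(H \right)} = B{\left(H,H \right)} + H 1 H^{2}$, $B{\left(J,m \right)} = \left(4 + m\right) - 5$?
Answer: $165106$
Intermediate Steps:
$B{\left(J,m \right)} = -1 + m$
$r{\left(H \right)} = -1 + H + H^{3}$ ($r{\left(H \right)} = \left(-1 + H\right) + H 1 H^{2} = \left(-1 + H\right) + H H^{2} = \left(-1 + H\right) + H^{3} = -1 + H + H^{3}$)
$r{\left(-2 - 1 \right)} \left(-5326\right) = \left(-1 - 3 + \left(-2 - 1\right)^{3}\right) \left(-5326\right) = \left(-1 - 3 + \left(-3\right)^{3}\right) \left(-5326\right) = \left(-1 - 3 - 27\right) \left(-5326\right) = \left(-31\right) \left(-5326\right) = 165106$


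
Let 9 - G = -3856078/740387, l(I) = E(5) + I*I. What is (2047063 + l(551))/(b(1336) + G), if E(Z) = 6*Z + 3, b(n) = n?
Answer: 1740425499739/999676593 ≈ 1741.0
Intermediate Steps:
E(Z) = 3 + 6*Z
l(I) = 33 + I² (l(I) = (3 + 6*5) + I*I = (3 + 30) + I² = 33 + I²)
G = 10519561/740387 (G = 9 - (-3856078)/740387 = 9 - 1*(-3856078/740387) = 9 + 3856078/740387 = 10519561/740387 ≈ 14.208)
(2047063 + l(551))/(b(1336) + G) = (2047063 + (33 + 551²))/(1336 + 10519561/740387) = (2047063 + (33 + 303601))/(999676593/740387) = (2047063 + 303634)*(740387/999676593) = 2350697*(740387/999676593) = 1740425499739/999676593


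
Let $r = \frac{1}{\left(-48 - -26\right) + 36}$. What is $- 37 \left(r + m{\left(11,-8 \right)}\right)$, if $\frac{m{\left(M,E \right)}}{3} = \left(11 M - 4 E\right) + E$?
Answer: $- \frac{225367}{14} \approx -16098.0$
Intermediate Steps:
$m{\left(M,E \right)} = - 9 E + 33 M$ ($m{\left(M,E \right)} = 3 \left(\left(11 M - 4 E\right) + E\right) = 3 \left(\left(- 4 E + 11 M\right) + E\right) = 3 \left(- 3 E + 11 M\right) = - 9 E + 33 M$)
$r = \frac{1}{14}$ ($r = \frac{1}{\left(-48 + 26\right) + 36} = \frac{1}{-22 + 36} = \frac{1}{14} \approx 0.071429$)
$- 37 \left(r + m{\left(11,-8 \right)}\right) = - 37 \left(\frac{1}{14} + \left(\left(-9\right) \left(-8\right) + 33 \cdot 11\right)\right) = - 37 \left(\frac{1}{14} + \left(72 + 363\right)\right) = - 37 \left(\frac{1}{14} + 435\right) = \left(-37\right) \frac{6091}{14} = - \frac{225367}{14}$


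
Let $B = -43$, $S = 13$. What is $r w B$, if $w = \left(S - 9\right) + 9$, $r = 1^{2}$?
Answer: $-559$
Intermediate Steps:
$r = 1$
$w = 13$ ($w = \left(13 - 9\right) + 9 = 4 + 9 = 13$)
$r w B = 1 \cdot 13 \left(-43\right) = 13 \left(-43\right) = -559$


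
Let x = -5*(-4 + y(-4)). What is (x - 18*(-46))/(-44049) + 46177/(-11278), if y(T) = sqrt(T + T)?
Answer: -2043614417/496784622 + 10*I*sqrt(2)/44049 ≈ -4.1137 + 0.00032105*I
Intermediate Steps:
y(T) = sqrt(2)*sqrt(T) (y(T) = sqrt(2*T) = sqrt(2)*sqrt(T))
x = 20 - 10*I*sqrt(2) (x = -5*(-4 + sqrt(2)*sqrt(-4)) = -5*(-4 + sqrt(2)*(2*I)) = -5*(-4 + 2*I*sqrt(2)) = 20 - 10*I*sqrt(2) ≈ 20.0 - 14.142*I)
(x - 18*(-46))/(-44049) + 46177/(-11278) = ((20 - 10*I*sqrt(2)) - 18*(-46))/(-44049) + 46177/(-11278) = ((20 - 10*I*sqrt(2)) + 828)*(-1/44049) + 46177*(-1/11278) = (848 - 10*I*sqrt(2))*(-1/44049) - 46177/11278 = (-848/44049 + 10*I*sqrt(2)/44049) - 46177/11278 = -2043614417/496784622 + 10*I*sqrt(2)/44049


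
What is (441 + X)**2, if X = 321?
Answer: 580644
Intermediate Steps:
(441 + X)**2 = (441 + 321)**2 = 762**2 = 580644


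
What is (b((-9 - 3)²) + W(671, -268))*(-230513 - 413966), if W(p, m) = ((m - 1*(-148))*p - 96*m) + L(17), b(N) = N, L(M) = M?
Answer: 35208532249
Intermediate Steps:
W(p, m) = 17 - 96*m + p*(148 + m) (W(p, m) = ((m - 1*(-148))*p - 96*m) + 17 = ((m + 148)*p - 96*m) + 17 = ((148 + m)*p - 96*m) + 17 = (p*(148 + m) - 96*m) + 17 = (-96*m + p*(148 + m)) + 17 = 17 - 96*m + p*(148 + m))
(b((-9 - 3)²) + W(671, -268))*(-230513 - 413966) = ((-9 - 3)² + (17 - 96*(-268) + 148*671 - 268*671))*(-230513 - 413966) = ((-12)² + (17 + 25728 + 99308 - 179828))*(-644479) = (144 - 54775)*(-644479) = -54631*(-644479) = 35208532249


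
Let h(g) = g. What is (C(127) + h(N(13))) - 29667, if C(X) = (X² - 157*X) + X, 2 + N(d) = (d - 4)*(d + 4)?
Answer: -33199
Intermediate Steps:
N(d) = -2 + (-4 + d)*(4 + d) (N(d) = -2 + (d - 4)*(d + 4) = -2 + (-4 + d)*(4 + d))
C(X) = X² - 156*X
(C(127) + h(N(13))) - 29667 = (127*(-156 + 127) + (-18 + 13²)) - 29667 = (127*(-29) + (-18 + 169)) - 29667 = (-3683 + 151) - 29667 = -3532 - 29667 = -33199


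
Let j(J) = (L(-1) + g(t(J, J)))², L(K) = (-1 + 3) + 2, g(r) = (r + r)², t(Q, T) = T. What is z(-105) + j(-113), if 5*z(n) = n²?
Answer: 2609168605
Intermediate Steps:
g(r) = 4*r² (g(r) = (2*r)² = 4*r²)
L(K) = 4 (L(K) = 2 + 2 = 4)
z(n) = n²/5
j(J) = (4 + 4*J²)²
z(-105) + j(-113) = (⅕)*(-105)² + 16*(1 + (-113)²)² = (⅕)*11025 + 16*(1 + 12769)² = 2205 + 16*12770² = 2205 + 16*163072900 = 2205 + 2609166400 = 2609168605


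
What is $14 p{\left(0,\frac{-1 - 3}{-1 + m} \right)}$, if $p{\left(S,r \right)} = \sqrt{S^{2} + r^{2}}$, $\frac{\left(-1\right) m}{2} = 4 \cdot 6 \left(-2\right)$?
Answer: $\frac{56}{95} \approx 0.58947$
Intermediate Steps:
$m = 96$ ($m = - 2 \cdot 4 \cdot 6 \left(-2\right) = - 2 \cdot 24 \left(-2\right) = \left(-2\right) \left(-48\right) = 96$)
$14 p{\left(0,\frac{-1 - 3}{-1 + m} \right)} = 14 \sqrt{0^{2} + \left(\frac{-1 - 3}{-1 + 96}\right)^{2}} = 14 \sqrt{0 + \left(- \frac{4}{95}\right)^{2}} = 14 \sqrt{0 + \frac{16}{9025}} = 14 \sqrt{\frac{16}{9025}} = 14 \cdot \frac{4}{95} = \frac{56}{95}$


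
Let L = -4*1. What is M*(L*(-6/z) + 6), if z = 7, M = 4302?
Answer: 283932/7 ≈ 40562.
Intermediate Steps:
L = -4
M*(L*(-6/z) + 6) = 4302*(-(-24)/7 + 6) = 4302*(-4*(-6/7) + 6) = 4302*(24/7 + 6) = 4302*(66/7) = 283932/7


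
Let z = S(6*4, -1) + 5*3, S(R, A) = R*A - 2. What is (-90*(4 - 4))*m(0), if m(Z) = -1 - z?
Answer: 0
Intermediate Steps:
S(R, A) = -2 + A*R (S(R, A) = A*R - 2 = -2 + A*R)
z = -11 (z = (-2 - 6*4) + 5*3 = (-2 - 1*24) + 15 = (-2 - 24) + 15 = -26 + 15 = -11)
m(Z) = 10 (m(Z) = -1 - 1*(-11) = -1 + 11 = 10)
(-90*(4 - 4))*m(0) = -90*(4 - 4)*10 = -90*0*10 = -18*0*10 = 0*10 = 0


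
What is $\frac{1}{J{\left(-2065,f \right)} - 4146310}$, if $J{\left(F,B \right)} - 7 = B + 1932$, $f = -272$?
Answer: $- \frac{1}{4144643} \approx -2.4128 \cdot 10^{-7}$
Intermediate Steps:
$J{\left(F,B \right)} = 1939 + B$ ($J{\left(F,B \right)} = 7 + \left(B + 1932\right) = 7 + \left(1932 + B\right) = 1939 + B$)
$\frac{1}{J{\left(-2065,f \right)} - 4146310} = \frac{1}{\left(1939 - 272\right) - 4146310} = \frac{1}{1667 - 4146310} = \frac{1}{-4144643} = - \frac{1}{4144643}$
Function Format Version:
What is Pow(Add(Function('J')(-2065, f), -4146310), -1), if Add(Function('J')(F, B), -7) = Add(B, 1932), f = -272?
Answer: Rational(-1, 4144643) ≈ -2.4128e-7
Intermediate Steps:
Function('J')(F, B) = Add(1939, B) (Function('J')(F, B) = Add(7, Add(B, 1932)) = Add(7, Add(1932, B)) = Add(1939, B))
Pow(Add(Function('J')(-2065, f), -4146310), -1) = Pow(Add(Add(1939, -272), -4146310), -1) = Pow(Add(1667, -4146310), -1) = Pow(-4144643, -1) = Rational(-1, 4144643)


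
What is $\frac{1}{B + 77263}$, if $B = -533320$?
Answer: $- \frac{1}{456057} \approx -2.1927 \cdot 10^{-6}$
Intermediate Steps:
$\frac{1}{B + 77263} = \frac{1}{-533320 + 77263} = \frac{1}{-456057} = - \frac{1}{456057}$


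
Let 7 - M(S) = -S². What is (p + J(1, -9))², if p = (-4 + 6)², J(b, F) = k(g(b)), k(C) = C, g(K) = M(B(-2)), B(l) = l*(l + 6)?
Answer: 5625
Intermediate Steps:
B(l) = l*(6 + l)
M(S) = 7 + S² (M(S) = 7 - (-1)*S² = 7 + S²)
g(K) = 71 (g(K) = 7 + (-2*(6 - 2))² = 7 + (-2*4)² = 7 + (-8)² = 7 + 64 = 71)
J(b, F) = 71
p = 4 (p = 2² = 4)
(p + J(1, -9))² = (4 + 71)² = 75² = 5625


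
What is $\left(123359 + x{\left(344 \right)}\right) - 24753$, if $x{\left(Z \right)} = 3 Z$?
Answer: $99638$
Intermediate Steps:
$\left(123359 + x{\left(344 \right)}\right) - 24753 = \left(123359 + 3 \cdot 344\right) - 24753 = \left(123359 + 1032\right) - 24753 = 124391 - 24753 = 99638$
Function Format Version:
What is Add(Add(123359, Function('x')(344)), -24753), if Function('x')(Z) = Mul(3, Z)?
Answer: 99638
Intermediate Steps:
Add(Add(123359, Function('x')(344)), -24753) = Add(Add(123359, Mul(3, 344)), -24753) = Add(Add(123359, 1032), -24753) = Add(124391, -24753) = 99638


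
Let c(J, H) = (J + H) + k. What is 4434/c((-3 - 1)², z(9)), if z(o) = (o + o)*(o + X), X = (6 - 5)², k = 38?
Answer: 739/39 ≈ 18.949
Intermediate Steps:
X = 1 (X = 1² = 1)
z(o) = 2*o*(1 + o) (z(o) = (o + o)*(o + 1) = (2*o)*(1 + o) = 2*o*(1 + o))
c(J, H) = 38 + H + J (c(J, H) = (J + H) + 38 = (H + J) + 38 = 38 + H + J)
4434/c((-3 - 1)², z(9)) = 4434/(38 + 2*9*(1 + 9) + (-3 - 1)²) = 4434/(38 + 2*9*10 + (-4)²) = 4434/(38 + 180 + 16) = 4434/234 = 4434*(1/234) = 739/39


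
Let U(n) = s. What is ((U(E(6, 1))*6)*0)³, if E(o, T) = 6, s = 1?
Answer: 0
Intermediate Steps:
U(n) = 1
((U(E(6, 1))*6)*0)³ = ((1*6)*0)³ = (6*0)³ = 0³ = 0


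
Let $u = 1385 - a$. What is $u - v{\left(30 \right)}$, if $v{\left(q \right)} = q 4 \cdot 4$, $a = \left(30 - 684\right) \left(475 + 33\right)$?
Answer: $333137$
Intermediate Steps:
$a = -332232$ ($a = \left(-654\right) 508 = -332232$)
$v{\left(q \right)} = 16 q$ ($v{\left(q \right)} = 4 q 4 = 16 q$)
$u = 333617$ ($u = 1385 - -332232 = 1385 + 332232 = 333617$)
$u - v{\left(30 \right)} = 333617 - 16 \cdot 30 = 333617 - 480 = 333137$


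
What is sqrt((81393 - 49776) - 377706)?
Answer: I*sqrt(346089) ≈ 588.29*I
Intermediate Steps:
sqrt((81393 - 49776) - 377706) = sqrt(31617 - 377706) = sqrt(-346089) = I*sqrt(346089)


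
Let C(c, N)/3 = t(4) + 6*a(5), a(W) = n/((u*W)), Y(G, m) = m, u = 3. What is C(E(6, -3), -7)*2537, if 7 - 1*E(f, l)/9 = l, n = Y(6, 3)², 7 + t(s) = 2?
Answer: -53277/5 ≈ -10655.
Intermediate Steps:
t(s) = -5 (t(s) = -7 + 2 = -5)
n = 9 (n = 3² = 9)
E(f, l) = 63 - 9*l
a(W) = 3/W (a(W) = 9/((3*W)) = 9*(1/(3*W)) = 3/W)
C(c, N) = -21/5 (C(c, N) = 3*(-5 + 6*(3/5)) = 3*(-5 + 6*(3*(⅕))) = 3*(-5 + 6*(⅗)) = 3*(-5 + 18/5) = 3*(-7/5) = -21/5)
C(E(6, -3), -7)*2537 = -21/5*2537 = -53277/5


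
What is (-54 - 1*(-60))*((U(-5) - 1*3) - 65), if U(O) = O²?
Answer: -258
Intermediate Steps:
(-54 - 1*(-60))*((U(-5) - 1*3) - 65) = (-54 - 1*(-60))*(((-5)² - 1*3) - 65) = (-54 + 60)*((25 - 3) - 65) = 6*(22 - 65) = 6*(-43) = -258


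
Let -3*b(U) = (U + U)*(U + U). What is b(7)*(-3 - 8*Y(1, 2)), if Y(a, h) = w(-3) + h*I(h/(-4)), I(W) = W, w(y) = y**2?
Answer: 13132/3 ≈ 4377.3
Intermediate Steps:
Y(a, h) = 9 - h**2/4 (Y(a, h) = (-3)**2 + h*(h/(-4)) = 9 + h*(h*(-1/4)) = 9 + h*(-h/4) = 9 - h**2/4)
b(U) = -4*U**2/3 (b(U) = -(U + U)*(U + U)/3 = -2*U*2*U/3 = -4*U**2/3)
b(7)*(-3 - 8*Y(1, 2)) = (-4/3*7**2)*(-3 - 8*(9 - 1/4*2**2)) = (-4/3*49)*(-3 - 8*(9 - 1/4*4)) = -196*(-3 - 8*(9 - 1))/3 = -196*(-3 - 8*8)/3 = -196*(-3 - 64)/3 = -196/3*(-67) = 13132/3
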